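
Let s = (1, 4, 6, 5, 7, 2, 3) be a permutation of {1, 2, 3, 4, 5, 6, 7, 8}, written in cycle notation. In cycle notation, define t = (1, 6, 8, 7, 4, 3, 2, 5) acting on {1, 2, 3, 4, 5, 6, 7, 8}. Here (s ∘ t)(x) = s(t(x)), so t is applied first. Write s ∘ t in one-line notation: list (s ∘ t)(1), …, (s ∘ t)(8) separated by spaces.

For each element, apply t then s: 1 → 6 → 5; 2 → 5 → 7; 3 → 2 → 3; 4 → 3 → 1; 5 → 1 → 4; 6 → 8 → 8; 7 → 4 → 6; 8 → 7 → 2.
So s ∘ t in one-line form is 5 7 3 1 4 8 6 2.

5 7 3 1 4 8 6 2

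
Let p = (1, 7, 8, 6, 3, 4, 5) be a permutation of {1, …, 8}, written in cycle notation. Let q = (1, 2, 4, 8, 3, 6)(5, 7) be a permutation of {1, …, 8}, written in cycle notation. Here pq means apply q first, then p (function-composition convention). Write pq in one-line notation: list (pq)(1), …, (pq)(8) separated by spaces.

(pq)(x) = p(q(x)). Computing each image: p(q(1)) = p(2) = 2, p(q(2)) = p(4) = 5, p(q(3)) = p(6) = 3, p(q(4)) = p(8) = 6, p(q(5)) = p(7) = 8, p(q(6)) = p(1) = 7, p(q(7)) = p(5) = 1, p(q(8)) = p(3) = 4.
Hence pq = [2 5 3 6 8 7 1 4].

2 5 3 6 8 7 1 4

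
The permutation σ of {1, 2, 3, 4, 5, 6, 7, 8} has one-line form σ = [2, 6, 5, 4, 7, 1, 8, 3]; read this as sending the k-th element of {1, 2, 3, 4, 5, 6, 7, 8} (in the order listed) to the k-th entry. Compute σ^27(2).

2

Tracing 2 → 6 → … returns to 2 after 3 steps, so 2 lies in a 3-cycle (1, 2, 6).
Since the cycle has length 3, σ^27 acts on it the same as σ^0 (27 mod 3 = 0).
So σ^27(2) = 2.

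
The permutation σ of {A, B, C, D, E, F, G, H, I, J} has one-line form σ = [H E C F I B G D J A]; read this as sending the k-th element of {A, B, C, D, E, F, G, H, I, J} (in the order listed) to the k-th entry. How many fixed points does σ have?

The fixed points (elements with σ(x) = x) are {C, G}, so there are 2.

2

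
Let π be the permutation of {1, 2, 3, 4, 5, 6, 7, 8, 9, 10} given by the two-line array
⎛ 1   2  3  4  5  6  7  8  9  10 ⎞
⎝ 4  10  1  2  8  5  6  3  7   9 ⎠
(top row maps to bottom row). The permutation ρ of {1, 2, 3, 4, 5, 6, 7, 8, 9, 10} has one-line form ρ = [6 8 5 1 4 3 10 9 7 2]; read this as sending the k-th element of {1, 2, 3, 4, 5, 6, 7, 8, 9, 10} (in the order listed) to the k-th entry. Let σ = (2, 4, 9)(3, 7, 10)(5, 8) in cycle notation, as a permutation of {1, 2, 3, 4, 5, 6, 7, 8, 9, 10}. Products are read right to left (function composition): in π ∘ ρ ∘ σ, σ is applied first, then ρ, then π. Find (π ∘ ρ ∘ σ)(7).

(π ∘ ρ ∘ σ)(7) = π(ρ(σ(7))). σ(7) = 10, then ρ(10) = 2, then π(2) = 10, so the result is 10.

10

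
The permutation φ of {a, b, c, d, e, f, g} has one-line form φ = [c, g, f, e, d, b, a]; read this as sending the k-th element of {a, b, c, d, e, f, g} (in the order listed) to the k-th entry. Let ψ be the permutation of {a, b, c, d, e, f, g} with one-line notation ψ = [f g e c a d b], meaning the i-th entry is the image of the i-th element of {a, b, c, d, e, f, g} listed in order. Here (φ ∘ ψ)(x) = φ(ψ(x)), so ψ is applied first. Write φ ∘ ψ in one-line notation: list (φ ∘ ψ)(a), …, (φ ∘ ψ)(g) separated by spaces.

(φ ∘ ψ)(x) = φ(ψ(x)). Computing each image: φ(ψ(a)) = φ(f) = b, φ(ψ(b)) = φ(g) = a, φ(ψ(c)) = φ(e) = d, φ(ψ(d)) = φ(c) = f, φ(ψ(e)) = φ(a) = c, φ(ψ(f)) = φ(d) = e, φ(ψ(g)) = φ(b) = g.
Hence φ ∘ ψ = [b a d f c e g].

b a d f c e g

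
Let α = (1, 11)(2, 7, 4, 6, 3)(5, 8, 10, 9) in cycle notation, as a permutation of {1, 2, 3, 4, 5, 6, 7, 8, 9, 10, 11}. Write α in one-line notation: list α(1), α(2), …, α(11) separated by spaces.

Each element maps to the next entry in its cycle (wrapping to the front): 1↦11, 2↦7, 3↦2, 4↦6, 5↦8, 6↦3, 7↦4, 8↦10, 9↦5, 10↦9, 11↦1.
Listing these in domain order gives 11 7 2 6 8 3 4 10 5 9 1.

11 7 2 6 8 3 4 10 5 9 1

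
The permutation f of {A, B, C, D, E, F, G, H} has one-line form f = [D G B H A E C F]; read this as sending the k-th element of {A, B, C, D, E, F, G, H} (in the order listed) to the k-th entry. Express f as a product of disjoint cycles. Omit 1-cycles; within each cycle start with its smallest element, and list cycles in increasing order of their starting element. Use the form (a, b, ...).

Iterating f from A gives A → D → H → F → E → A; that is the 5-cycle (A, D, H, F, E).
Continuing from each remaining unvisited element yields (A, D, H, F, E)(B, G, C).

(A, D, H, F, E)(B, G, C)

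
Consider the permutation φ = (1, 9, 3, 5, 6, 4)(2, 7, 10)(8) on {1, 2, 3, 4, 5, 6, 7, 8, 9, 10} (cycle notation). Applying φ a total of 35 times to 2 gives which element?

10

2 lies in the 3-cycle (2, 7, 10).
Since the cycle has length 3, φ^35 acts on it the same as φ^2 (35 mod 3 = 2).
Advancing 2 steps from 2: 2 → 7 → 10.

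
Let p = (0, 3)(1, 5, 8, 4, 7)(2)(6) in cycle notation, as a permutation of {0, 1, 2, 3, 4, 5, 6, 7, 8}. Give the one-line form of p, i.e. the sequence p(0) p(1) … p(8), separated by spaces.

3 5 2 0 7 8 6 1 4

Image by image: 0↦3, 1↦5, 2↦2, 3↦0, 4↦7, 5↦8, 6↦6, 7↦1, 8↦4.
Listing these in domain order gives 3 5 2 0 7 8 6 1 4.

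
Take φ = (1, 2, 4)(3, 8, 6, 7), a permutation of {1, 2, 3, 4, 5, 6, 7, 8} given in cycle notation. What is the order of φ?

The disjoint cycles have lengths 4, 3, 1.
Since disjoint cycles commute, ord(φ) = lcm(4, 3) = 12.

12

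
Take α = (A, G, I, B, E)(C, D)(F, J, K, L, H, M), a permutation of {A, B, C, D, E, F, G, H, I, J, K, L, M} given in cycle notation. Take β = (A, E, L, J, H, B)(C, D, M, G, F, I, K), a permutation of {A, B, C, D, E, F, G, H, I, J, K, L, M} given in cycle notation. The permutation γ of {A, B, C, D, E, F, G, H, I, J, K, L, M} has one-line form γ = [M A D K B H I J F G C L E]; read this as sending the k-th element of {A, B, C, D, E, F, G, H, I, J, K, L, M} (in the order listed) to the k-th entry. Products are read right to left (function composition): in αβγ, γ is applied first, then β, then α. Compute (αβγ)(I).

B

Chase I: γ(I) = F; β(F) = I; α(I) = B. Hence (αβγ)(I) = B.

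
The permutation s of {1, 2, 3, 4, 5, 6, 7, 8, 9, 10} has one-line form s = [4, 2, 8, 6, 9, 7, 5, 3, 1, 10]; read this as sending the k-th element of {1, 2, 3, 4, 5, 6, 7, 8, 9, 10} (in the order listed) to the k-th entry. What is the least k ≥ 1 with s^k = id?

6

Decomposing into disjoint cycles gives cycle lengths 6, 2, 1, 1.
The order is lcm(6, 2) = 6.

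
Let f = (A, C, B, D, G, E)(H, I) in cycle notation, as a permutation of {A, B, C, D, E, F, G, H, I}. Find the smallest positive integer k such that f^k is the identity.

6

The disjoint cycles have lengths 6, 2, 1.
The order of f is the least common multiple of its cycle lengths: lcm(6, 2) = 6.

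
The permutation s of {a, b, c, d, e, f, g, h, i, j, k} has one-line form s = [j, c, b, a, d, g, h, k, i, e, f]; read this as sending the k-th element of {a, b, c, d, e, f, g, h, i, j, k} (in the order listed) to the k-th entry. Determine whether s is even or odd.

odd

In disjoint-cycle form the cycle lengths are 4, 4, 2, 1.
A cycle is odd iff its length is even; s has 3 even-length cycles, so sgn(s) = (−1)^3 and s is odd.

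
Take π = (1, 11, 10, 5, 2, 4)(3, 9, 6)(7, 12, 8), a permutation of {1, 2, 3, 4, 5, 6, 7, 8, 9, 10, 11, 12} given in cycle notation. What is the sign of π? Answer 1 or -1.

The cycle lengths are 6, 3, 3.
A cycle is odd iff its length is even; π has 1 even-length cycle, so sgn(π) = (−1)^1 and π is odd.

-1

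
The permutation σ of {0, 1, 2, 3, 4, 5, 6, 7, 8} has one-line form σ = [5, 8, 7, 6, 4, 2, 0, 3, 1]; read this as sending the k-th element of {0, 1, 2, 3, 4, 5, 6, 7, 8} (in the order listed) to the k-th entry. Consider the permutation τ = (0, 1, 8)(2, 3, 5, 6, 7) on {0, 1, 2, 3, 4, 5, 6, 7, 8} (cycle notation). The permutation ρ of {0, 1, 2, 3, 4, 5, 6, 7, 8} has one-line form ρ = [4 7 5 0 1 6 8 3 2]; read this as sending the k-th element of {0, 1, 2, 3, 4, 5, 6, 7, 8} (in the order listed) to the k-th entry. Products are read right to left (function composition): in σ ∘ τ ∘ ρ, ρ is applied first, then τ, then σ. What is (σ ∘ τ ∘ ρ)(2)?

Chase 2: ρ(2) = 5; τ(5) = 6; σ(6) = 0. Hence (σ ∘ τ ∘ ρ)(2) = 0.

0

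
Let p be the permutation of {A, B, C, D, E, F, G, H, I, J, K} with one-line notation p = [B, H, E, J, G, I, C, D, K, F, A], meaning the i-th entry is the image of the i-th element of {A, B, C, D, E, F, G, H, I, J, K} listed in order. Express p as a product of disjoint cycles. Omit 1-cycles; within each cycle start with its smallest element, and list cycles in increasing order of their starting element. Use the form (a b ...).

(A B H D J F I K)(C E G)

From A: A → B → H → D → J → F → I → K → A, closing the cycle (A B H D J F I K).
Repeating from the next unused element and collecting all non-trivial cycles gives (A B H D J F I K)(C E G).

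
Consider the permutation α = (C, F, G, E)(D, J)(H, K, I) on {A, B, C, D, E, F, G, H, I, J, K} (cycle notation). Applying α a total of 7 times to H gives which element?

H lies in the 3-cycle (H, K, I).
On a 3-cycle, α^3 is the identity, so α^7 = α^1 there (7 ≡ 1 mod 3).
Advancing 1 step from H: H → K.

K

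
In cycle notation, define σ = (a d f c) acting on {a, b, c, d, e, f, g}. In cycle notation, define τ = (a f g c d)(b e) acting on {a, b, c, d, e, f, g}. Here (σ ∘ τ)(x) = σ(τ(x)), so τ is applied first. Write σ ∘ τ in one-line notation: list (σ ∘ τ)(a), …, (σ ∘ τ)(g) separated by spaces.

(σ ∘ τ)(x) = σ(τ(x)). Computing each image: σ(τ(a)) = σ(f) = c, σ(τ(b)) = σ(e) = e, σ(τ(c)) = σ(d) = f, σ(τ(d)) = σ(a) = d, σ(τ(e)) = σ(b) = b, σ(τ(f)) = σ(g) = g, σ(τ(g)) = σ(c) = a.
Hence σ ∘ τ = [c e f d b g a].

c e f d b g a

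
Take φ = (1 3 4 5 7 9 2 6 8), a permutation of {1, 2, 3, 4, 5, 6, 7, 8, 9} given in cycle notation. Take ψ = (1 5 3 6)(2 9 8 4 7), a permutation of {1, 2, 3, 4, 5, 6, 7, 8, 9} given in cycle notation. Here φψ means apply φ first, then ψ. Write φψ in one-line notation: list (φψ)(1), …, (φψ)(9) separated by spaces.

6 1 7 3 2 4 8 5 9

(φψ)(x) = ψ(φ(x)). Computing each image: ψ(φ(1)) = ψ(3) = 6, ψ(φ(2)) = ψ(6) = 1, ψ(φ(3)) = ψ(4) = 7, ψ(φ(4)) = ψ(5) = 3, ψ(φ(5)) = ψ(7) = 2, ψ(φ(6)) = ψ(8) = 4, ψ(φ(7)) = ψ(9) = 8, ψ(φ(8)) = ψ(1) = 5, ψ(φ(9)) = ψ(2) = 9.
Hence φψ = [6 1 7 3 2 4 8 5 9].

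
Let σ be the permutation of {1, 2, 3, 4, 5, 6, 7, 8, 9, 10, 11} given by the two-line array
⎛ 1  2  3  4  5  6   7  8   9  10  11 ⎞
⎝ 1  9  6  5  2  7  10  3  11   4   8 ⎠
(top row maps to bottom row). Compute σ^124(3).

4

Tracing 3 → 6 → … returns to 3 after 10 steps, so 3 lies in a 10-cycle (2 9 11 8 3 6 7 10 4 5).
Since the cycle has length 10, σ^124 acts on it the same as σ^4 (124 mod 10 = 4).
Advancing 4 steps from 3: 3 → 6 → 7 → 10 → 4.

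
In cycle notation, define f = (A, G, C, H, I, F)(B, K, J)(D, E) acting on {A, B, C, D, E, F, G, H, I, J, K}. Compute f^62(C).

C lies in the 6-cycle (A, G, C, H, I, F).
Powers repeat with period 6 on this cycle, and 62 mod 6 = 2, so f^62(C) = f^2(C).
Advancing 2 steps from C: C → H → I.

I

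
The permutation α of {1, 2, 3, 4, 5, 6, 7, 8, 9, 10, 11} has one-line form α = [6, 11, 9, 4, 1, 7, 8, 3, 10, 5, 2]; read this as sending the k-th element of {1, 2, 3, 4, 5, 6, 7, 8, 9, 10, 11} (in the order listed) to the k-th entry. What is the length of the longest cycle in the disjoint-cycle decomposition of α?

8

Decomposing into disjoint cycles gives (1, 6, 7, 8, 3, 9, 10, 5)(2, 11); the longest has length 8.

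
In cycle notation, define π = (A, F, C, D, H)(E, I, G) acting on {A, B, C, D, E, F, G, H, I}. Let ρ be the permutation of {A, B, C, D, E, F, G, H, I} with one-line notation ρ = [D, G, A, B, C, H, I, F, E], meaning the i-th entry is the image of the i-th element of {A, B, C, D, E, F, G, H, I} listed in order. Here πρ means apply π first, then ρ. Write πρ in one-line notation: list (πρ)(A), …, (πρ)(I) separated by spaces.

H G B F E A C D I

(πρ)(x) = ρ(π(x)). Computing each image: ρ(π(A)) = ρ(F) = H, ρ(π(B)) = ρ(B) = G, ρ(π(C)) = ρ(D) = B, ρ(π(D)) = ρ(H) = F, ρ(π(E)) = ρ(I) = E, ρ(π(F)) = ρ(C) = A, ρ(π(G)) = ρ(E) = C, ρ(π(H)) = ρ(A) = D, ρ(π(I)) = ρ(G) = I.
Hence πρ = [H G B F E A C D I].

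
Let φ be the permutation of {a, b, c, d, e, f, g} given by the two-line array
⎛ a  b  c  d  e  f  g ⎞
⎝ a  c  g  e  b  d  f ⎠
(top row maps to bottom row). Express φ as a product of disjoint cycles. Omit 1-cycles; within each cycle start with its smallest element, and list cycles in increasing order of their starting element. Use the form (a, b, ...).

Iterating φ from b gives b → c → g → f → d → e → b; that is the 6-cycle (b, c, g, f, d, e).
Repeating from the next unused element and collecting all non-trivial cycles gives (b, c, g, f, d, e).

(b, c, g, f, d, e)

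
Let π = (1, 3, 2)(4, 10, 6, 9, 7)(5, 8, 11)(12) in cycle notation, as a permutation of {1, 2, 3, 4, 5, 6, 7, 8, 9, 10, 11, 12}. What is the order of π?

The cycle type of π is (5, 3, 3, 1).
The order of π is the least common multiple of its cycle lengths: lcm(5, 3, 3) = 15.

15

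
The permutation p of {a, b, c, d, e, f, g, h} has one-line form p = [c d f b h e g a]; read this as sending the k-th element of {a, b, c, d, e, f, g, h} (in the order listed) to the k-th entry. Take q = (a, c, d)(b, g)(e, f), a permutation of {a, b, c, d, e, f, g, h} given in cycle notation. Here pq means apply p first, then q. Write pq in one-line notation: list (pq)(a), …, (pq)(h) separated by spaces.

For each element, apply p then q: a → c → d; b → d → a; c → f → e; d → b → g; e → h → h; f → e → f; g → g → b; h → a → c.
Collecting the images, pq = [d a e g h f b c].

d a e g h f b c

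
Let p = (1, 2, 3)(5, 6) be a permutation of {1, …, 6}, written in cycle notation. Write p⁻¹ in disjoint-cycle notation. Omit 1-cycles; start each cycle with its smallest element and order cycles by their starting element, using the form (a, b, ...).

(1, 3, 2)(5, 6)

If p sends a → b within a cycle, p⁻¹ sends b → a; equivalently, reverse each cycle.
Reversing each cycle of p and rotating so the smallest element leads gives (1, 3, 2)(5, 6).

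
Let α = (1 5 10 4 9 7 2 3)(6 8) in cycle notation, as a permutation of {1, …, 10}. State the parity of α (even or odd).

The cycle lengths are 8, 2.
A cycle of length ℓ contributes ℓ−1 transpositions, so α is a product of 7 + 1 = 8 transpositions — even.

even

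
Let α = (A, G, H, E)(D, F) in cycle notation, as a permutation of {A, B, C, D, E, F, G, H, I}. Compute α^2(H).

A

H lies in the 4-cycle (A, G, H, E).
Stepping 2 places around the cycle: H → E → A.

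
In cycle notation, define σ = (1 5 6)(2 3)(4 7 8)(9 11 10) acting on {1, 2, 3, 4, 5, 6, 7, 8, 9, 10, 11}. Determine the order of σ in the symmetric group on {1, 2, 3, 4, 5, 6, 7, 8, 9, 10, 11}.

The cycle type of σ is (3, 3, 3, 2).
Since disjoint cycles commute, ord(σ) = lcm(3, 3, 3, 2) = 6.

6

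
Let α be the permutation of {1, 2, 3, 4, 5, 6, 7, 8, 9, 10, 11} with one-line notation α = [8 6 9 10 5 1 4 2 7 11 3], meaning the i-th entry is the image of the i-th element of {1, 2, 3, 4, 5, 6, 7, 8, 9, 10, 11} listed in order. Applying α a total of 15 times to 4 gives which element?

Tracing 4 → 10 → … returns to 4 after 6 steps, so 4 lies in a 6-cycle (3 9 7 4 10 11).
On a 6-cycle, α^6 is the identity, so α^15 = α^3 there (15 ≡ 3 mod 6).
Advancing 3 steps from 4: 4 → 10 → 11 → 3.

3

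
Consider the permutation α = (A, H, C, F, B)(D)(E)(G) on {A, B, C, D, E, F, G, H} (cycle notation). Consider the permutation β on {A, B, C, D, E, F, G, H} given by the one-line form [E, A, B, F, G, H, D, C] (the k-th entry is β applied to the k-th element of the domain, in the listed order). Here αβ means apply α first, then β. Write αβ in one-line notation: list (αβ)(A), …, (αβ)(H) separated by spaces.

For each element, apply α then β: A → H → C; B → A → E; C → F → H; D → D → F; E → E → G; F → B → A; G → G → D; H → C → B.
So αβ in one-line form is C E H F G A D B.

C E H F G A D B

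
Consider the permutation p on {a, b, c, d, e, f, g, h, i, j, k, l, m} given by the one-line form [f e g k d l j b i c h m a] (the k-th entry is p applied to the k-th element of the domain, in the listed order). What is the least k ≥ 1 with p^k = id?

Writing p as disjoint cycles, the cycle lengths are 5, 4, 3, 1.
The order of p is the least common multiple of its cycle lengths: lcm(5, 4, 3) = 60.

60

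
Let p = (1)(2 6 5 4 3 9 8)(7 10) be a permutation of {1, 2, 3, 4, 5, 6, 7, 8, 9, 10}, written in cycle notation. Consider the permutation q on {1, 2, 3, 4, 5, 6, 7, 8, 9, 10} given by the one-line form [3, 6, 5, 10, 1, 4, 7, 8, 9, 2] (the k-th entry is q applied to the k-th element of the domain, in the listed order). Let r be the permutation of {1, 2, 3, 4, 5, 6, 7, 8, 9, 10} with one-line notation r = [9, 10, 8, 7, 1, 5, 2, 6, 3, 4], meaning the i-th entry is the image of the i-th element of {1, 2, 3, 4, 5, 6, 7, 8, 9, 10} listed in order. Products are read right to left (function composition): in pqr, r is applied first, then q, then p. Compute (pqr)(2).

6

(pqr)(2) = p(q(r(2))). r(2) = 10, then q(10) = 2, then p(2) = 6, so the result is 6.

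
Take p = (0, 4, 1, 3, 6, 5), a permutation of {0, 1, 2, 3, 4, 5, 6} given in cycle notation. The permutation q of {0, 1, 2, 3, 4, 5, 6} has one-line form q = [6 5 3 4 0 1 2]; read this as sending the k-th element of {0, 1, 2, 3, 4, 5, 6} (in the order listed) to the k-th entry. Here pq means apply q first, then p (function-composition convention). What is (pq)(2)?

q(2) = 3, then p(3) = 6; composing gives (pq)(2) = 6.

6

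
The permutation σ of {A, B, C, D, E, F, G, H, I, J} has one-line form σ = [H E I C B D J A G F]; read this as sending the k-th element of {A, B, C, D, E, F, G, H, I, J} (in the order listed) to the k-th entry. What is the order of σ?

6

Writing σ as disjoint cycles, the cycle lengths are 6, 2, 2.
Since disjoint cycles commute, ord(σ) = lcm(6, 2, 2) = 6.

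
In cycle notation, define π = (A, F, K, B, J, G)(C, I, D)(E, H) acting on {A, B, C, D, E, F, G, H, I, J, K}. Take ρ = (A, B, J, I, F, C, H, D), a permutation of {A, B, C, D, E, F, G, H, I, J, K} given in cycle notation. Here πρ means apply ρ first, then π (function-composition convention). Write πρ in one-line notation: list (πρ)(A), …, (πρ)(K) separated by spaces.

(πρ)(x) = π(ρ(x)). Computing each image: π(ρ(A)) = π(B) = J, π(ρ(B)) = π(J) = G, π(ρ(C)) = π(H) = E, π(ρ(D)) = π(A) = F, π(ρ(E)) = π(E) = H, π(ρ(F)) = π(C) = I, π(ρ(G)) = π(G) = A, π(ρ(H)) = π(D) = C, π(ρ(I)) = π(F) = K, π(ρ(J)) = π(I) = D, π(ρ(K)) = π(K) = B.
Hence πρ = [J G E F H I A C K D B].

J G E F H I A C K D B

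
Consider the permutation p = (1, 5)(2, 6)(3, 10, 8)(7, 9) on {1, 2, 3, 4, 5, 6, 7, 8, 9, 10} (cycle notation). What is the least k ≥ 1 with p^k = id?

The disjoint cycles have lengths 3, 2, 2, 2, 1.
The order is lcm(3, 2, 2, 2) = 6.

6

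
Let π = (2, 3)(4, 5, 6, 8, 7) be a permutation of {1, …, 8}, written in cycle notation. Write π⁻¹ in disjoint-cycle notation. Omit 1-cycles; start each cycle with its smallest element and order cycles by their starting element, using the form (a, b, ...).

The inverse reverses each cycle.
Reversing each cycle of π and rotating so the smallest element leads gives (2, 3)(4, 7, 8, 6, 5).

(2, 3)(4, 7, 8, 6, 5)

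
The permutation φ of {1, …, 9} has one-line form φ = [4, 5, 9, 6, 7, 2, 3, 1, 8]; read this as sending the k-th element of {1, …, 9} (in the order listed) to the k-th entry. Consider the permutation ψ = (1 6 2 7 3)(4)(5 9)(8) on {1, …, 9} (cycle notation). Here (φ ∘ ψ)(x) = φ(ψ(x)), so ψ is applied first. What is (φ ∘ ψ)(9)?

7

(φ ∘ ψ)(9) = φ(ψ(9)). ψ(9) = 5, then φ(5) = 7. So (φ ∘ ψ)(9) = 7.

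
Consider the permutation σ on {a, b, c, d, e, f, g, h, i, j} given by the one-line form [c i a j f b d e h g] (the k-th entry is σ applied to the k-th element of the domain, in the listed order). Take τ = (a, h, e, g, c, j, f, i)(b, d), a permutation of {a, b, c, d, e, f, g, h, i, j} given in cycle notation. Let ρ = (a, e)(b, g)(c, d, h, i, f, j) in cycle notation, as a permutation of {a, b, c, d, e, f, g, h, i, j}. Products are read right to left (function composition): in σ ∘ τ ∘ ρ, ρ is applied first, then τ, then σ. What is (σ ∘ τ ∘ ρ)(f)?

(σ ∘ τ ∘ ρ)(f) = σ(τ(ρ(f))). ρ(f) = j, then τ(j) = f, then σ(f) = b, so the result is b.

b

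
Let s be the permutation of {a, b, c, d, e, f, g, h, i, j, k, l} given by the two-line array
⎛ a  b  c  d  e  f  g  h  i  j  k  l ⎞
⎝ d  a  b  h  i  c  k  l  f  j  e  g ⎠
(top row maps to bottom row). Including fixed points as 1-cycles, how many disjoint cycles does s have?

The cycle decomposition is (a d h l g k e i f c b)(j), which has 2 cycles (counting 1-cycles).

2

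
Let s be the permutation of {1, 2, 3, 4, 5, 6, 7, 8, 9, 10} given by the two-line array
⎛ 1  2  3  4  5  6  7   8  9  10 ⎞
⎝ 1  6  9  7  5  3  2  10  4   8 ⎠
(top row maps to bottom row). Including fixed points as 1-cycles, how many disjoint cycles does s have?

4

The cycle decomposition is (1)(2, 6, 3, 9, 4, 7)(5)(8, 10), which has 4 cycles (counting 1-cycles).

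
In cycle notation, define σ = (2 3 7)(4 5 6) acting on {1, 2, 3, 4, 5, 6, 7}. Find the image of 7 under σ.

In the cycle (2 3 7), 7 is followed by 2, so σ(7) = 2.

2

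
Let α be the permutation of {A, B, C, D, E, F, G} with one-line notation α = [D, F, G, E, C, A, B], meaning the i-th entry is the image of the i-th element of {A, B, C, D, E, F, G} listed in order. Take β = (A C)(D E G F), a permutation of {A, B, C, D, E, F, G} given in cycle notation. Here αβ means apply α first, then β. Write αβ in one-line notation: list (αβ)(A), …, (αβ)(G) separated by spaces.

E D F G A C B

For each element, apply α then β: A → D → E; B → F → D; C → G → F; D → E → G; E → C → A; F → A → C; G → B → B.
So αβ in one-line form is E D F G A C B.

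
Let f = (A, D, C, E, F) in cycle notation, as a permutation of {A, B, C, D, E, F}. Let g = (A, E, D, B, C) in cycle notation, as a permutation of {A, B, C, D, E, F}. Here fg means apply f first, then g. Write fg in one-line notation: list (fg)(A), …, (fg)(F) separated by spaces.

B C D A F E

For each element, apply f then g: A → D → B; B → B → C; C → E → D; D → C → A; E → F → F; F → A → E.
Collecting the images, fg = [B C D A F E].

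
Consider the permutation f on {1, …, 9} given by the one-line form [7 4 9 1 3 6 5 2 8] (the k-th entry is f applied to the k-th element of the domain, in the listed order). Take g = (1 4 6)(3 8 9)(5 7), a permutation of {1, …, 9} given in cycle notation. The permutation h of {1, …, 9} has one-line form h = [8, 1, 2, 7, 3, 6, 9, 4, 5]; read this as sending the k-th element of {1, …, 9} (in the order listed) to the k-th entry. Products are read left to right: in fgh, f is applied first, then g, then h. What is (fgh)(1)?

Apply the permutations in order: f(1) = 7, then g(7) = 5, then h(5) = 3. So (fgh)(1) = 3.

3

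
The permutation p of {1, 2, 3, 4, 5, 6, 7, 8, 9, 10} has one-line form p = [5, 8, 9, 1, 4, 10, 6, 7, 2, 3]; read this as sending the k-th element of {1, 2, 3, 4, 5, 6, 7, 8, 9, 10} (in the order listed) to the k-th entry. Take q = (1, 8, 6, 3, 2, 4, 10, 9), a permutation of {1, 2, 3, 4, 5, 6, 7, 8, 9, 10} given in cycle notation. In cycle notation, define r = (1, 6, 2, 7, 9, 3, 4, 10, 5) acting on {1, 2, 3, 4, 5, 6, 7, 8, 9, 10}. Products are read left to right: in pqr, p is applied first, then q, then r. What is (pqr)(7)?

Apply the permutations in order: p(7) = 6, then q(6) = 3, then r(3) = 4. So (pqr)(7) = 4.

4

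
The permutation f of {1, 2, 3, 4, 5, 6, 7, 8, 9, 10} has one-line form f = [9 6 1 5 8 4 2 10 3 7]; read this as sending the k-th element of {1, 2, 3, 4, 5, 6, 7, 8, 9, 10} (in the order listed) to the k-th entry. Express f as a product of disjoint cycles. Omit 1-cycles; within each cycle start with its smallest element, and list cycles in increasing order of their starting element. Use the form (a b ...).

(1 9 3)(2 6 4 5 8 10 7)

From 1: 1 → 9 → 3 → 1, closing the cycle (1 9 3).
Repeating from the next unused element and collecting all non-trivial cycles gives (1 9 3)(2 6 4 5 8 10 7).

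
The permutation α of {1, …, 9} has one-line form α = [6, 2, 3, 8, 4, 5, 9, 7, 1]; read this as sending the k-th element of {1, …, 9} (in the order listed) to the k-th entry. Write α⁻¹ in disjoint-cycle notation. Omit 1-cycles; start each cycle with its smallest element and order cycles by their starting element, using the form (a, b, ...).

First write α in disjoint cycles: (1, 6, 5, 4, 8, 7, 9).
The inverse reverses every cycle; in canonical form, α⁻¹ = (1, 9, 7, 8, 4, 5, 6).

(1, 9, 7, 8, 4, 5, 6)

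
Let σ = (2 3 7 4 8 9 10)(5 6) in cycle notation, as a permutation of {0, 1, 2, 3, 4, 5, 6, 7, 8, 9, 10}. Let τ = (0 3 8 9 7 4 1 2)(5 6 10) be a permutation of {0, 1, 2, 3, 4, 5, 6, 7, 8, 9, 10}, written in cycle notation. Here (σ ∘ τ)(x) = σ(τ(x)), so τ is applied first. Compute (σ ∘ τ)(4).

(σ ∘ τ)(4) = σ(τ(4)). τ(4) = 1, then σ(1) = 1. So (σ ∘ τ)(4) = 1.

1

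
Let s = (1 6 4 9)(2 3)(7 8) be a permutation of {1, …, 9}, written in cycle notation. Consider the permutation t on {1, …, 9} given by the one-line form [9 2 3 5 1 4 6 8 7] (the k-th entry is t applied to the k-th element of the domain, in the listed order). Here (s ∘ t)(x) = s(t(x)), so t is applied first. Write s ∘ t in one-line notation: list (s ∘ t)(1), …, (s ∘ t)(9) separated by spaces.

For each element, apply t then s: 1 → 9 → 1; 2 → 2 → 3; 3 → 3 → 2; 4 → 5 → 5; 5 → 1 → 6; 6 → 4 → 9; 7 → 6 → 4; 8 → 8 → 7; 9 → 7 → 8.
So s ∘ t in one-line form is 1 3 2 5 6 9 4 7 8.

1 3 2 5 6 9 4 7 8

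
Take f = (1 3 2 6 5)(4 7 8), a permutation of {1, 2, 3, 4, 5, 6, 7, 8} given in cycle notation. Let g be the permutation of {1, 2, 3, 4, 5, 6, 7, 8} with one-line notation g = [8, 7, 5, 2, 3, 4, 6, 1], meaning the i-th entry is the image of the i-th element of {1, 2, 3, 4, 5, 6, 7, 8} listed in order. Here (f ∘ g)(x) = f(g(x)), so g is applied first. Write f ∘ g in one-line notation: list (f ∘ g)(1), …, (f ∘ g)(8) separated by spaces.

4 8 1 6 2 7 5 3

(f ∘ g)(x) = f(g(x)). Computing each image: f(g(1)) = f(8) = 4, f(g(2)) = f(7) = 8, f(g(3)) = f(5) = 1, f(g(4)) = f(2) = 6, f(g(5)) = f(3) = 2, f(g(6)) = f(4) = 7, f(g(7)) = f(6) = 5, f(g(8)) = f(1) = 3.
Hence f ∘ g = [4 8 1 6 2 7 5 3].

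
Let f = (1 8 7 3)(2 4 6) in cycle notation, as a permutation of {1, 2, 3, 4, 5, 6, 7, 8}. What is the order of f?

12

The cycle type of f is (4, 3, 1).
The order is lcm(4, 3) = 12.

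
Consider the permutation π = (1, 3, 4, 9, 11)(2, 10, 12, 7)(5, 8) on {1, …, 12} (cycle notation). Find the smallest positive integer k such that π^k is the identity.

The cycle type of π is (5, 4, 2, 1).
The order is lcm(5, 4, 2) = 20.

20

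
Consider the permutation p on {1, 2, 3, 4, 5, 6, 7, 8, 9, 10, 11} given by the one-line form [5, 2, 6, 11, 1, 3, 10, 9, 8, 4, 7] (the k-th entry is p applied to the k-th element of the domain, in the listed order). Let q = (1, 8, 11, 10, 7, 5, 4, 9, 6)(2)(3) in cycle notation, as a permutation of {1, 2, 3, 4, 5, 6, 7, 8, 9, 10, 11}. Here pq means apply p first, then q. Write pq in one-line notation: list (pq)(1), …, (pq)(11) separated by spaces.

For each element, apply p then q: 1 → 5 → 4; 2 → 2 → 2; 3 → 6 → 1; 4 → 11 → 10; 5 → 1 → 8; 6 → 3 → 3; 7 → 10 → 7; 8 → 9 → 6; 9 → 8 → 11; 10 → 4 → 9; 11 → 7 → 5.
Collecting the images, pq = [4 2 1 10 8 3 7 6 11 9 5].

4 2 1 10 8 3 7 6 11 9 5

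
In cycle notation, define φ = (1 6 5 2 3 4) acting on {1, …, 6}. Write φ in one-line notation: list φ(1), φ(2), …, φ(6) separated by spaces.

6 3 4 1 2 5

Each element maps to the next entry in its cycle (wrapping to the front): 1↦6, 2↦3, 3↦4, 4↦1, 5↦2, 6↦5.
So the one-line form is 6 3 4 1 2 5.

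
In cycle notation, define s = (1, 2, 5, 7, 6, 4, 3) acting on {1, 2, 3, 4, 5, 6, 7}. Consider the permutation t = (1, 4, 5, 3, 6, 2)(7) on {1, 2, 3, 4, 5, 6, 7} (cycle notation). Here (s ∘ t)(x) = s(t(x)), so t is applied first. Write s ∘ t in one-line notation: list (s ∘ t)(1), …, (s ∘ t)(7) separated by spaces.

3 2 4 7 1 5 6

Chase each element through t then s: 1 → 4 → 3; 2 → 1 → 2; 3 → 6 → 4; 4 → 5 → 7; 5 → 3 → 1; 6 → 2 → 5; 7 → 7 → 6.
So s ∘ t in one-line form is 3 2 4 7 1 5 6.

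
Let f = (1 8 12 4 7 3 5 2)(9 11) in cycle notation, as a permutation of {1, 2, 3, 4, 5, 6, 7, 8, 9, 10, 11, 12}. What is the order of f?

The disjoint cycles have lengths 8, 2, 1, 1.
Since disjoint cycles commute, ord(f) = lcm(8, 2) = 8.

8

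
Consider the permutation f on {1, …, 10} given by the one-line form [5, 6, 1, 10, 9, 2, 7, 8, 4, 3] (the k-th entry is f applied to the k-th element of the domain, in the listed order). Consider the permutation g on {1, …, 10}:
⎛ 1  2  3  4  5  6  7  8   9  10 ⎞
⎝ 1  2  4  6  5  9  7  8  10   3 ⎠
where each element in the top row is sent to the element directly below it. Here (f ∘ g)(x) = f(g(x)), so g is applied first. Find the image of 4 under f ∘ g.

2

g(4) = 6, then f(6) = 2; composing gives (f ∘ g)(4) = 2.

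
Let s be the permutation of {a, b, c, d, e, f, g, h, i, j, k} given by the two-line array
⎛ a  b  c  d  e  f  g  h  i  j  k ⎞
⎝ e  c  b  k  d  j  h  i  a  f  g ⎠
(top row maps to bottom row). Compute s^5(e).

Tracing e → d → … returns to e after 7 steps, so e lies in a 7-cycle (a, e, d, k, g, h, i).
Advancing 5 steps from e: e → d → k → g → h → i.

i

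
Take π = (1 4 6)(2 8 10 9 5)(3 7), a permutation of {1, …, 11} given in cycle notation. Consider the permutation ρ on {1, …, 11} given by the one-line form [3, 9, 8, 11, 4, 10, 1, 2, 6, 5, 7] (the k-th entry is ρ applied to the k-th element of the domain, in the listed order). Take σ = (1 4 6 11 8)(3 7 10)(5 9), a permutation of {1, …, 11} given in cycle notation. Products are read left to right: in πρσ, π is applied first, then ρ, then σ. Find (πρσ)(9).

6

(πρσ)(9) = σ(ρ(π(9))). π(9) = 5, then ρ(5) = 4, then σ(4) = 6, so the result is 6.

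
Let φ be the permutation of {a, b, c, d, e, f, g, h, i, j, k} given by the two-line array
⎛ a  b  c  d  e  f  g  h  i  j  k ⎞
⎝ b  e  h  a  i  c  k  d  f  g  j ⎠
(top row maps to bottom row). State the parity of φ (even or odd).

odd

In disjoint-cycle form the cycle lengths are 8, 3.
A cycle of length ℓ contributes ℓ−1 transpositions, so φ is a product of 7 + 2 = 9 transpositions — odd.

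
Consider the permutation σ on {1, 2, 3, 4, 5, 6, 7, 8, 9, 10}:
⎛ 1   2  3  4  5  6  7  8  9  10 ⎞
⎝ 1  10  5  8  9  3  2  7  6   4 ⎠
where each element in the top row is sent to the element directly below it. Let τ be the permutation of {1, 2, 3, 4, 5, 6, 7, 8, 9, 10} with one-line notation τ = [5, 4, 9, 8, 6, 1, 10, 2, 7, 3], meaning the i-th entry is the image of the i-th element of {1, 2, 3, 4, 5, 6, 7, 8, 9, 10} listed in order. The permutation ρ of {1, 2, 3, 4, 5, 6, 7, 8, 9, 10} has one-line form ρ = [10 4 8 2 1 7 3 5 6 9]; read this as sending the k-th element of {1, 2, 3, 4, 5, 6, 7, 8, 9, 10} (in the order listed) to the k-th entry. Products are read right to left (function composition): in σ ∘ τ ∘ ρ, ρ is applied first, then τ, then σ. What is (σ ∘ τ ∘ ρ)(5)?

9

Apply the permutations in order: ρ(5) = 1, then τ(1) = 5, then σ(5) = 9. So (σ ∘ τ ∘ ρ)(5) = 9.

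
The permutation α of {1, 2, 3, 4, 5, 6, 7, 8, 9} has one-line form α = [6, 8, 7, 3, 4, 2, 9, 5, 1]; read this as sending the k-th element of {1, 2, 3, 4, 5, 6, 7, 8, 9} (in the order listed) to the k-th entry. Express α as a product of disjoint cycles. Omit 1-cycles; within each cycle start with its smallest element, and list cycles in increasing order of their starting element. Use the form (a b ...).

From 1: 1 → 6 → 2 → 8 → 5 → 4 → 3 → 7 → 9 → 1, closing the cycle (1 6 2 8 5 4 3 7 9).
Continuing from each remaining unvisited element yields (1 6 2 8 5 4 3 7 9).

(1 6 2 8 5 4 3 7 9)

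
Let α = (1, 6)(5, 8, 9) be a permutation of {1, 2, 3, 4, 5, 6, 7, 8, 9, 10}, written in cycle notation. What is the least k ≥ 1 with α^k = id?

6

The disjoint cycles have lengths 3, 2, 1, 1, 1, 1, 1.
The order is lcm(3, 2) = 6.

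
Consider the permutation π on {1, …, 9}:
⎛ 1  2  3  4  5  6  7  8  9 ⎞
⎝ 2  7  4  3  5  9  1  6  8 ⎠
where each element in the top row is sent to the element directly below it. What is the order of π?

6

The disjoint-cycle form of π has cycle lengths 3, 3, 2, 1.
The order is lcm(3, 3, 2) = 6.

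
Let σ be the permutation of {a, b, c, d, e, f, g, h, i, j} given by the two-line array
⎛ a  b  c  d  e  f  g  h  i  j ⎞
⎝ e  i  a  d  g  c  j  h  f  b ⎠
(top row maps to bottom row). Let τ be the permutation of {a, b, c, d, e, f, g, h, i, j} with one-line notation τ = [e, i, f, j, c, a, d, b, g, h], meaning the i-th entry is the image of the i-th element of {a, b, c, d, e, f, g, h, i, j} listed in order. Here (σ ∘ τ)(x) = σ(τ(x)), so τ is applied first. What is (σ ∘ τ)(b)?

(σ ∘ τ)(b) = σ(τ(b)). τ(b) = i, then σ(i) = f. So (σ ∘ τ)(b) = f.

f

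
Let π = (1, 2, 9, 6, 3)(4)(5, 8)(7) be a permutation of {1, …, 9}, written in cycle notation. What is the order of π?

10

The cycle type of π is (5, 2, 1, 1).
The order is lcm(5, 2) = 10.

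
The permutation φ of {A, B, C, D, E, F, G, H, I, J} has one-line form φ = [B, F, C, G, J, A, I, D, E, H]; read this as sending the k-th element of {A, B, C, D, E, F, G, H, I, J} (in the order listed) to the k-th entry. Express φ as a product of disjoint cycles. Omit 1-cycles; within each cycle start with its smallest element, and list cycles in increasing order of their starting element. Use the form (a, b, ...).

(A, B, F)(D, G, I, E, J, H)

Start at A and follow images: A → B → F → A, giving the cycle (A, B, F).
Repeating from the next unused element and collecting all non-trivial cycles gives (A, B, F)(D, G, I, E, J, H).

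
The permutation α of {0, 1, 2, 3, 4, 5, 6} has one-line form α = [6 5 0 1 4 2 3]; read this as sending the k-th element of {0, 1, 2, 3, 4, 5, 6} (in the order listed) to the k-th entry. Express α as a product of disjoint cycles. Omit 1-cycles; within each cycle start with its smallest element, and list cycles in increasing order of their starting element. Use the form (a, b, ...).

(0, 6, 3, 1, 5, 2)

From 0: 0 → 6 → 3 → 1 → 5 → 2 → 0, closing the cycle (0, 6, 3, 1, 5, 2).
Continuing from each remaining unvisited element yields (0, 6, 3, 1, 5, 2).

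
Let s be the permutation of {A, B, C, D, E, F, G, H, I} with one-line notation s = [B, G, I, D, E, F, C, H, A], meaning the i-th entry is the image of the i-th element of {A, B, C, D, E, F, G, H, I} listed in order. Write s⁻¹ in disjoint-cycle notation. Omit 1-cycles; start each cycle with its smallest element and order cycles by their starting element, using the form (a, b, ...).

(A, I, C, G, B)

The cycle decomposition of s is (A, B, G, C, I).
Reversing each cycle (and rotating so the smallest element leads) gives s⁻¹ = (A, I, C, G, B).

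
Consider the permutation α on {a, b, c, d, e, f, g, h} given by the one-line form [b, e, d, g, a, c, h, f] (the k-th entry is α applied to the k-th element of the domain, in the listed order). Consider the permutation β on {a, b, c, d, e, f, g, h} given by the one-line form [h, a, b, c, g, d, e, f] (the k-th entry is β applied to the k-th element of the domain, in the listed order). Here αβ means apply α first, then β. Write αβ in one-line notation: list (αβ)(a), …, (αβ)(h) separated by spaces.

Chase each element through α then β: a → b → a; b → e → g; c → d → c; d → g → e; e → a → h; f → c → b; g → h → f; h → f → d.
Collecting the images, αβ = [a g c e h b f d].

a g c e h b f d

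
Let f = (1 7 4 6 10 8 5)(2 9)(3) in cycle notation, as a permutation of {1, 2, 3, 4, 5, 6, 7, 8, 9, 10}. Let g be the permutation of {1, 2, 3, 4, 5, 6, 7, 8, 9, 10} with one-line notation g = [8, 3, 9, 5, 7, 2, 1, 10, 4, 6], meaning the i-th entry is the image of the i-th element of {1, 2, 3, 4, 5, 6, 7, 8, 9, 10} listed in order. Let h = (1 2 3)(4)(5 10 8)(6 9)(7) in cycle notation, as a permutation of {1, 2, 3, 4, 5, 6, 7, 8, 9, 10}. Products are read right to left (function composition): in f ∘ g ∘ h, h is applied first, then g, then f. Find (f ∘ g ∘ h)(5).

10

Chase 5: h(5) = 10; g(10) = 6; f(6) = 10. Hence (f ∘ g ∘ h)(5) = 10.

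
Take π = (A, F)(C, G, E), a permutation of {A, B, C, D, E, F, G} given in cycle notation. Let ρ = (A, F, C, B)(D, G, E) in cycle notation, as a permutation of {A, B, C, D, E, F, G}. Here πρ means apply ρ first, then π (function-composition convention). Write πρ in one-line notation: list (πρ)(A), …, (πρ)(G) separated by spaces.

Chase each element through ρ then π: A → F → A; B → A → F; C → B → B; D → G → E; E → D → D; F → C → G; G → E → C.
So πρ in one-line form is A F B E D G C.

A F B E D G C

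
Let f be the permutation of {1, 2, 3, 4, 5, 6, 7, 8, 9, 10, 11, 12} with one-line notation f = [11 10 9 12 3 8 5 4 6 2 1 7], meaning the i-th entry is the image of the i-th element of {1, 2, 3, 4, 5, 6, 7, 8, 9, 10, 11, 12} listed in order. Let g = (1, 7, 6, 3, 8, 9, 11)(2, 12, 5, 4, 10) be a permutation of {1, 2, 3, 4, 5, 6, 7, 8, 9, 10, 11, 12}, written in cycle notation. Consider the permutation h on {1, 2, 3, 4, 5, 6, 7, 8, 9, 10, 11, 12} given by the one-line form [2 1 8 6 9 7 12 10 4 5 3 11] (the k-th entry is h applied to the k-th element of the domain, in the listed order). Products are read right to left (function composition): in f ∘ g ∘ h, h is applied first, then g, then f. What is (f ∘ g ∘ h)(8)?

10

Chase 8: h(8) = 10; g(10) = 2; f(2) = 10. Hence (f ∘ g ∘ h)(8) = 10.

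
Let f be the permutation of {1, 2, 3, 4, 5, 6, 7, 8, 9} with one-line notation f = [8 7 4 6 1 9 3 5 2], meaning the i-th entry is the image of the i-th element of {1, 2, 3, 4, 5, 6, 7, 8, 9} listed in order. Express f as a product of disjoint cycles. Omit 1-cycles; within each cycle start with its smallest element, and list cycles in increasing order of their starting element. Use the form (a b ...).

From 1: 1 → 8 → 5 → 1, closing the cycle (1 8 5).
Continuing from each remaining unvisited element yields (1 8 5)(2 7 3 4 6 9).

(1 8 5)(2 7 3 4 6 9)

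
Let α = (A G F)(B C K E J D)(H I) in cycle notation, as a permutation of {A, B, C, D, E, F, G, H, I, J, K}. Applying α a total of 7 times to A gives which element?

G

A lies in the 3-cycle (A G F).
Since the cycle has length 3, α^7 acts on it the same as α^1 (7 mod 3 = 1).
Stepping 1 place around the cycle: A → G.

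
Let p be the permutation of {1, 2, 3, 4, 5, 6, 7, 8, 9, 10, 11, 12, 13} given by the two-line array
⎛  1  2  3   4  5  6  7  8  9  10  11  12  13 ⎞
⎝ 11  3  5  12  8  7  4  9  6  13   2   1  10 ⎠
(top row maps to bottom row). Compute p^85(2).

Tracing 2 → 3 → … returns to 2 after 11 steps, so 2 lies in an 11-cycle (1, 11, 2, 3, 5, 8, 9, 6, 7, 4, 12).
On an 11-cycle, p^11 is the identity, so p^85 = p^8 there (85 ≡ 8 mod 11).
Stepping 8 places around the cycle: 2 → 3 → 5 → 8 → 9 → 6 → 7 → 4 → 12.

12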